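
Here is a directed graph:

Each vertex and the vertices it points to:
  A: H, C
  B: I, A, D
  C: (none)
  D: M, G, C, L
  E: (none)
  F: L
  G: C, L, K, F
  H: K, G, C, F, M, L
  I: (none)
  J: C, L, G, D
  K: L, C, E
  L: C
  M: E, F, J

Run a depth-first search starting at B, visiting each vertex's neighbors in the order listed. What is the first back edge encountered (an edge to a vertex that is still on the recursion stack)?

DFS from B (visiting each vertex's neighbors in the order listed); mark gray on enter, black on exit:
B gray
  I gray
  I black
  A gray
    H gray
      K gray
        L gray
          C gray
          C black
        L black
        K→C: C black — skip
        E gray
        E black
      K black
      G gray
        G→C: C black — skip
        G→L: L black — skip
        G→K: K black — skip
        F gray
          F→L: L black — skip
        F black
      G black
      H→C: C black — skip
      H→F: F black — skip
      M gray
        M→E: E black — skip
        M→F: F black — skip
        J gray
          J→C: C black — skip
          J→L: L black — skip
          J→G: G black — skip
          D gray
            D→M: M is gray → back edge
First back edge: D → M.

D→M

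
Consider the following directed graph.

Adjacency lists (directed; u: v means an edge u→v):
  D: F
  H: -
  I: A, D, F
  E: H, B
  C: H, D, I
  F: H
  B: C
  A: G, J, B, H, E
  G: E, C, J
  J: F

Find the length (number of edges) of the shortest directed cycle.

4

For each vertex v, BFS finds the shortest path from v back to v.
The shortest such closed walk is A → G → C → I → A, length 4.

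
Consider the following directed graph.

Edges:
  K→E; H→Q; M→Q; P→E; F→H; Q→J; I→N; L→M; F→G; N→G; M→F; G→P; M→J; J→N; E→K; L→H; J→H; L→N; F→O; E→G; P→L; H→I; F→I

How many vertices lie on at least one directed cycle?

12

A vertex is on a directed cycle iff it belongs to a strongly connected component of size ≥ 2 (or has a self-loop).
The vertices on cycles are {E, F, G, H, I, J, K, L, M, N, P, Q} — 12 in total.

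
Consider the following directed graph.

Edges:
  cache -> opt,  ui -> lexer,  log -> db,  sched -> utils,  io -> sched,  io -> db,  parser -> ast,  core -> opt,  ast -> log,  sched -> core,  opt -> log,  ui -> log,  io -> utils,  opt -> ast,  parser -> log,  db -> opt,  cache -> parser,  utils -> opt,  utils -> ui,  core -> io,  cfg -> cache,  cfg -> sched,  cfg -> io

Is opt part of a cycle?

Yes

opt is on a cycle iff opt can reach itself via ≥1 edge.
opt → log → db → opt — yes.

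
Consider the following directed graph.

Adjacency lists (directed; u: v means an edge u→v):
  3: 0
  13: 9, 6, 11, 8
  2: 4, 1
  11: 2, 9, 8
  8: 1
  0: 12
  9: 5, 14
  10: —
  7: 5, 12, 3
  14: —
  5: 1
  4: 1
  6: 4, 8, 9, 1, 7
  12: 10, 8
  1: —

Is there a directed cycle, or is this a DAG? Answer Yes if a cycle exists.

No

DFS with white/gray/black marking, starting from 3:
3 gray
  0 gray
    12 gray
      10 gray
      10 black
      8 gray
        1 gray
        1 black
      8 black
    12 black
  0 black
3 black
13 gray
  9 gray
    5 gray
      5→1: 1 black — skip
    5 black
    14 gray
    14 black
  9 black
  6 gray
    4 gray
      4→1: 1 black — skip
    4 black
    6→8: 8 black — skip
    6→9: 9 black — skip
    6→1: 1 black — skip
    7 gray
      7→5: 5 black — skip
      7→12: 12 black — skip
      7→3: 3 black — skip
    7 black
  6 black
  11 gray
    2 gray
      2→4: 4 black — skip
      2→1: 1 black — skip
    2 black
    11→9: 9 black — skip
    11→8: 8 black — skip
  11 black
  13→8: 8 black — skip
13 black
Every edge goes to a white or black vertex — no back edge, so the graph is acyclic.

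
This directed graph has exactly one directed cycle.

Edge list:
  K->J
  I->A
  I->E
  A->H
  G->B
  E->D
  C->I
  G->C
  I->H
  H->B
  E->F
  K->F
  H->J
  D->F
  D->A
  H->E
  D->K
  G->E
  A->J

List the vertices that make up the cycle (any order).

A, D, E, H

DFS with gray/black marking from E:
E gray
  F gray
  F black
  D gray
    K gray
      K→F: F black — skip
      J gray
      J black
    K black
    D→F: F black — skip
    A gray
      A→J: J black — skip
      H gray
        B gray
        B black
        H→E: E is gray → back edge
Back edge closes the cycle E → D → A → H → E; its vertices are {A, D, E, H}.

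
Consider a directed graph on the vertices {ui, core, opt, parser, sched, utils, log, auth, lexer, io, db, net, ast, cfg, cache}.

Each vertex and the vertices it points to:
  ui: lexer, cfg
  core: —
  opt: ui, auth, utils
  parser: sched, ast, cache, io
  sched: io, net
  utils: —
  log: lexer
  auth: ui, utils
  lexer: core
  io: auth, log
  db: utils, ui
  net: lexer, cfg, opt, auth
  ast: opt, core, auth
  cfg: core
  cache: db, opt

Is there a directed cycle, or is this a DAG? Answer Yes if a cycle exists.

No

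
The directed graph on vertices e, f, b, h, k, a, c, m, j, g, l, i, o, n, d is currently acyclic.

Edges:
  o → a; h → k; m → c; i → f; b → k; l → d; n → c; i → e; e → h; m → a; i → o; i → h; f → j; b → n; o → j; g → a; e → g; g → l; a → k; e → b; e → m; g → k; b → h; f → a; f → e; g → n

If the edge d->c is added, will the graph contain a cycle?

No

Adding d→c creates a cycle iff c can already reach d.
Explore from c: no path reaches d. The graph stays acyclic.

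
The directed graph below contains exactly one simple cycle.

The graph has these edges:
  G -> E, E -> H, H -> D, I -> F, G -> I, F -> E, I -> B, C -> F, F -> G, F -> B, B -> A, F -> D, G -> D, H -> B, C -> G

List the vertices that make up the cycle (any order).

F, G, I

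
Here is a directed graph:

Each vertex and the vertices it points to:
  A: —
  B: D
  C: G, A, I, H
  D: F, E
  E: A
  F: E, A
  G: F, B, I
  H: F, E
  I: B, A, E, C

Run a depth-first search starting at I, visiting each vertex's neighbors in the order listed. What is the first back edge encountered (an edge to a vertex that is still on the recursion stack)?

DFS from I (visiting each vertex's neighbors in the order listed); mark gray on enter, black on exit:
I gray
  B gray
    D gray
      F gray
        E gray
          A gray
          A black
        E black
        F→A: A black — skip
      F black
      D→E: E black — skip
    D black
  B black
  I→A: A black — skip
  I→E: E black — skip
  C gray
    G gray
      G→F: F black — skip
      G→B: B black — skip
      G→I: I is gray → back edge
First back edge: G → I.

G->I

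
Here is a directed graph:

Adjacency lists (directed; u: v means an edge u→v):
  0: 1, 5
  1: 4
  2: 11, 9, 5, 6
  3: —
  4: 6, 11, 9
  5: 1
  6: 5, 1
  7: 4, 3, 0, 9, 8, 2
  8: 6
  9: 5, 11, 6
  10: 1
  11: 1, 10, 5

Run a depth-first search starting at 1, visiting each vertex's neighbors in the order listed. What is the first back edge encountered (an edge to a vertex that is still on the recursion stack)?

5→1

DFS from 1 (visiting each vertex's neighbors in the order listed); mark gray on enter, black on exit:
1 gray
  4 gray
    6 gray
      5 gray
        5→1: 1 is gray → back edge
First back edge: 5 → 1.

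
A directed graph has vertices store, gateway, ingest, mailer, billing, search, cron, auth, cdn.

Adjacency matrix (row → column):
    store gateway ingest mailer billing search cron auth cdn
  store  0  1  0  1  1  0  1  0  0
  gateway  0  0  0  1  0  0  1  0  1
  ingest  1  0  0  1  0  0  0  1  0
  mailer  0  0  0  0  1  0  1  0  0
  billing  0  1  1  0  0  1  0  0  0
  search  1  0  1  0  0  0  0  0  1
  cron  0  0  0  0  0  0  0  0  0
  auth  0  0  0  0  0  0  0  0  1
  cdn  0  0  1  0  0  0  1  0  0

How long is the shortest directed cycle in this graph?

For each vertex v, BFS finds the shortest path from v back to v.
The shortest such closed walk is store → billing → search → store, length 3.

3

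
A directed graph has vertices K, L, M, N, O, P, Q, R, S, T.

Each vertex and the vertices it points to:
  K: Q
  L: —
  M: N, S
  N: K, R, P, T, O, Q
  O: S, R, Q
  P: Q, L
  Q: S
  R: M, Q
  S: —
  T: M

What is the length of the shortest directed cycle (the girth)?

3

For each vertex v, BFS finds the shortest path from v back to v.
The shortest such closed walk is N → R → M → N, length 3.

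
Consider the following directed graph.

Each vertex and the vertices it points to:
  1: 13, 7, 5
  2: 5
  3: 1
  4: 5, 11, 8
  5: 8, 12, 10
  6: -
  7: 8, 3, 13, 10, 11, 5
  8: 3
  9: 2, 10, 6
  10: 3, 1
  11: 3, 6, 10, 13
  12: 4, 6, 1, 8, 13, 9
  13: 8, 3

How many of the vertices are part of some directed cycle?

12

A vertex is on a directed cycle iff it belongs to a strongly connected component of size ≥ 2 (or has a self-loop).
The vertices on cycles are {1, 2, 3, 4, 5, 7, 8, 9, 10, 11, 12, 13} — 12 in total.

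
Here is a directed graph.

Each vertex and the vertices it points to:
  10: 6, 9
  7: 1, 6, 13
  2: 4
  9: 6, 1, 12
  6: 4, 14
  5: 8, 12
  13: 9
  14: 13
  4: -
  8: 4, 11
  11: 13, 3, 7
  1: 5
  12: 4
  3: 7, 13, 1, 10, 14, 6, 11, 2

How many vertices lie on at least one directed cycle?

11

A vertex is on a directed cycle iff it belongs to a strongly connected component of size ≥ 2 (or has a self-loop).
The vertices on cycles are {1, 3, 5, 6, 7, 8, 9, 10, 11, 13, 14} — 11 in total.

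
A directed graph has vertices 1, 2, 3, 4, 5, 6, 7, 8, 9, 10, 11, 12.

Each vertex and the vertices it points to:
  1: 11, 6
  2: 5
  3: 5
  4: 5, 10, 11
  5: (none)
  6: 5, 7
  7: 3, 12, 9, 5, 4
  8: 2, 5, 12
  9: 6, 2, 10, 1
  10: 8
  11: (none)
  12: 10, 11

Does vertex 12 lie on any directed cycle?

Yes

12 is on a cycle iff 12 can reach itself via ≥1 edge.
12 → 10 → 8 → 12 — yes.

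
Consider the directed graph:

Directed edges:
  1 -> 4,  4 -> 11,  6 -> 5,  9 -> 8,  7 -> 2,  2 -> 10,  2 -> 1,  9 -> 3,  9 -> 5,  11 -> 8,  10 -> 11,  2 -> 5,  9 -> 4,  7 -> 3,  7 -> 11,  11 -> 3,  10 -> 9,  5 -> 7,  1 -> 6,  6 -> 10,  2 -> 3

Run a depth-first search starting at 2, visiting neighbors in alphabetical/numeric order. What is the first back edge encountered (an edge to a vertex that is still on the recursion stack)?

DFS from 2 (visiting neighbors in alphabetical/numeric order); mark gray on enter, black on exit:
2 gray
  1 gray
    4 gray
      11 gray
        3 gray
        3 black
        8 gray
        8 black
      11 black
    4 black
    6 gray
      5 gray
        7 gray
          7→2: 2 is gray → back edge
First back edge: 7 → 2.

7→2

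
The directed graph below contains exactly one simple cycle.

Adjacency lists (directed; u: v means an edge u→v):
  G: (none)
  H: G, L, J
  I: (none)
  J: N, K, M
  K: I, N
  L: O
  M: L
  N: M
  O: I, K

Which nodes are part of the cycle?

K, L, M, N, O

DFS with gray/black marking from L:
L gray
  O gray
    I gray
    I black
    K gray
      K→I: I black — skip
      N gray
        M gray
          M→L: L is gray → back edge
Back edge closes the cycle L → O → K → N → M → L; its vertices are {K, L, M, N, O}.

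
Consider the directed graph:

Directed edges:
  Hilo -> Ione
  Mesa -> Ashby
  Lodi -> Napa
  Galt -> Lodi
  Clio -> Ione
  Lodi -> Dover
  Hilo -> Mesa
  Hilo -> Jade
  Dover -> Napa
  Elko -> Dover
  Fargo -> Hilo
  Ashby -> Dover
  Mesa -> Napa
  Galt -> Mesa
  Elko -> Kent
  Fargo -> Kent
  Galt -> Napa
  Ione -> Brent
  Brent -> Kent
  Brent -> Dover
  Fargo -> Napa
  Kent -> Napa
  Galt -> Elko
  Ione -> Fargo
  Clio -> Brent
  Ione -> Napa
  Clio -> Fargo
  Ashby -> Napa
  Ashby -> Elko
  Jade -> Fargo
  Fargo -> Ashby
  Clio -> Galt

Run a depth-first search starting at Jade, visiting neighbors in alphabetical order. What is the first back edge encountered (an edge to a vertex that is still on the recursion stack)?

Ione->Fargo

DFS from Jade (visiting neighbors in alphabetical order); mark gray on enter, black on exit:
Jade gray
  Fargo gray
    Ashby gray
      Dover gray
        Napa gray
        Napa black
      Dover black
      Elko gray
        Elko→Dover: Dover black — skip
        Kent gray
          Kent→Napa: Napa black — skip
        Kent black
      Elko black
      Ashby→Napa: Napa black — skip
    Ashby black
    Hilo gray
      Ione gray
        Brent gray
          Brent→Dover: Dover black — skip
          Brent→Kent: Kent black — skip
        Brent black
        Ione→Fargo: Fargo is gray → back edge
First back edge: Ione → Fargo.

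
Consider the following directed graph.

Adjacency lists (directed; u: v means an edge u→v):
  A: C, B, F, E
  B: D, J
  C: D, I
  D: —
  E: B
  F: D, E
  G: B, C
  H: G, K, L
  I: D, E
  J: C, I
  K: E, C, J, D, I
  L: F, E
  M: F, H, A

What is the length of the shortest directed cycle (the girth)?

For each vertex v, BFS finds the shortest path from v back to v.
The shortest such closed walk is J → I → E → B → J, length 4.

4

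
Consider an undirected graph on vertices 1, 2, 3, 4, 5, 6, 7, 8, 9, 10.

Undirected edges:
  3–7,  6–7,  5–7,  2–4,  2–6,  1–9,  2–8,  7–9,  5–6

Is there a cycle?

Yes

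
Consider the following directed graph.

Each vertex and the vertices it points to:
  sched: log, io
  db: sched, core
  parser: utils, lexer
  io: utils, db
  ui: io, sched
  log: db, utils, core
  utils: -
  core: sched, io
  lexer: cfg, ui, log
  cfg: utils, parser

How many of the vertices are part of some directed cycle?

A vertex is on a directed cycle iff it belongs to a strongly connected component of size ≥ 2 (or has a self-loop).
The vertices on cycles are {db, io, cfg, log, core, lexer, sched, parser} — 8 in total.

8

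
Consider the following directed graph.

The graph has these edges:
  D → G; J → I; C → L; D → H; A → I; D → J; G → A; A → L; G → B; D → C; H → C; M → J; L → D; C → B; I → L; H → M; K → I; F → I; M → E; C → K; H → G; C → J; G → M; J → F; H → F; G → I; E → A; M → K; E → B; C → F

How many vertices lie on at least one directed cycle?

12

A vertex is on a directed cycle iff it belongs to a strongly connected component of size ≥ 2 (or has a self-loop).
The vertices on cycles are {A, C, D, E, F, G, H, I, J, K, L, M} — 12 in total.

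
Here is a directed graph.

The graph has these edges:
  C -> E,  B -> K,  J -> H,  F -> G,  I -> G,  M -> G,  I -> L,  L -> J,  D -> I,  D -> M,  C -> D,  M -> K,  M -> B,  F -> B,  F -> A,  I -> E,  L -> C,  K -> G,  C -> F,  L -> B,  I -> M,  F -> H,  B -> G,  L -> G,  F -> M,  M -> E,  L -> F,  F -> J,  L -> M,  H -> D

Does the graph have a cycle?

Yes

DFS with white/gray/black marking, starting from I:
I gray
  M gray
    G gray
    G black
    K gray
      K→G: G black — skip
    K black
    B gray
      B→G: G black — skip
      B→K: K black — skip
    B black
    E gray
    E black
  M black
  I→G: G black — skip
  I→E: E black — skip
  L gray
    J gray
      H gray
        D gray
          D→M: M black — skip
          D→I: I is gray → back edge
Back edge found, so a cycle exists: I → L → J → H → D → I.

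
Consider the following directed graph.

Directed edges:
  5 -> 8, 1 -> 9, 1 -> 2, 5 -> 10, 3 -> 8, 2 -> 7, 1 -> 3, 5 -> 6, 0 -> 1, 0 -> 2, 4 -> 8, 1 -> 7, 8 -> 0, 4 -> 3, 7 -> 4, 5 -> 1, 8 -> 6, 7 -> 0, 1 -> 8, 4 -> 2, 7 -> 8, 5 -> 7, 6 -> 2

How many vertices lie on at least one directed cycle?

8

A vertex is on a directed cycle iff it belongs to a strongly connected component of size ≥ 2 (or has a self-loop).
The vertices on cycles are {0, 1, 2, 3, 4, 6, 7, 8} — 8 in total.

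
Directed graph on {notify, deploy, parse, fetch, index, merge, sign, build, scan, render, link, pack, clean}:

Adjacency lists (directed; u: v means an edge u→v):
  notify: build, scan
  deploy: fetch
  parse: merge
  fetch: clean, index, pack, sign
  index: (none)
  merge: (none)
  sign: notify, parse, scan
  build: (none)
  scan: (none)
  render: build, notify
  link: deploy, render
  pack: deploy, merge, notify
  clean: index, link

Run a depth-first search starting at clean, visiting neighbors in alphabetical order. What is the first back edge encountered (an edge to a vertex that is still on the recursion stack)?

fetch->clean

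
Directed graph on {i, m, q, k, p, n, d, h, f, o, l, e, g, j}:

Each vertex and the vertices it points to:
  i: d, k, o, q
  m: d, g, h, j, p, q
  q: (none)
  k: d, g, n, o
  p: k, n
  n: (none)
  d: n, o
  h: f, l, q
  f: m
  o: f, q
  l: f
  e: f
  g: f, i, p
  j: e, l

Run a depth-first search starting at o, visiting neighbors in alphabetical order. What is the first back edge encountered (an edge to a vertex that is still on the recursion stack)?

d->o

DFS from o (visiting neighbors in alphabetical order); mark gray on enter, black on exit:
o gray
  f gray
    m gray
      d gray
        n gray
        n black
        d→o: o is gray → back edge
First back edge: d → o.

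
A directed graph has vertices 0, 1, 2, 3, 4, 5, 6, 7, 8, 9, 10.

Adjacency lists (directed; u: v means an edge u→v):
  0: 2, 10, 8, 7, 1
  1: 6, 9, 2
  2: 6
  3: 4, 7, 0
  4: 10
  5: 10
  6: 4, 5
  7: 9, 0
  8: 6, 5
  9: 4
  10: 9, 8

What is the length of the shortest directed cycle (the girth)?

For each vertex v, BFS finds the shortest path from v back to v.
The shortest such closed walk is 7 → 0 → 7, length 2.

2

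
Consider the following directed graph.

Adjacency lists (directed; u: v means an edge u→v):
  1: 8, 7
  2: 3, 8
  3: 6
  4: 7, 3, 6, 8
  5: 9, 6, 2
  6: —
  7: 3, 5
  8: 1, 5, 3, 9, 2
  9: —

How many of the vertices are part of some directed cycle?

A vertex is on a directed cycle iff it belongs to a strongly connected component of size ≥ 2 (or has a self-loop).
The vertices on cycles are {1, 2, 5, 7, 8} — 5 in total.

5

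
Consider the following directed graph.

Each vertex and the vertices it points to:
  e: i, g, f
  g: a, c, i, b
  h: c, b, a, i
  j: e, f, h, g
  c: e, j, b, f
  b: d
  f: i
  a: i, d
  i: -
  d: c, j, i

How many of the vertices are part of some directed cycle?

A vertex is on a directed cycle iff it belongs to a strongly connected component of size ≥ 2 (or has a self-loop).
The vertices on cycles are {a, b, c, d, e, g, h, j} — 8 in total.

8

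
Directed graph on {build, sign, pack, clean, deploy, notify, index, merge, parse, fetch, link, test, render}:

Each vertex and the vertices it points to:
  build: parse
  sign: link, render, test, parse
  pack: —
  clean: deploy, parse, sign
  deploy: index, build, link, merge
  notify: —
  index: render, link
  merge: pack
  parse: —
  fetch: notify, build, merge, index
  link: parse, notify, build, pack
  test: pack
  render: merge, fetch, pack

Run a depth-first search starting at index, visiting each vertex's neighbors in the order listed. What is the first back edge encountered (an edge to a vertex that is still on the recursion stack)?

fetch→index

DFS from index (visiting each vertex's neighbors in the order listed); mark gray on enter, black on exit:
index gray
  render gray
    merge gray
      pack gray
      pack black
    merge black
    fetch gray
      notify gray
      notify black
      build gray
        parse gray
        parse black
      build black
      fetch→merge: merge black — skip
      fetch→index: index is gray → back edge
First back edge: fetch → index.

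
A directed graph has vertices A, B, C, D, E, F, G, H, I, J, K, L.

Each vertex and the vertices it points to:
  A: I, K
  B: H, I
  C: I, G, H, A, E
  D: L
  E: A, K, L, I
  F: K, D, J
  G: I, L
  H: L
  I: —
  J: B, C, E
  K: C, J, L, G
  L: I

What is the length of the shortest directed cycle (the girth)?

For each vertex v, BFS finds the shortest path from v back to v.
The shortest such closed walk is J → E → K → J, length 3.

3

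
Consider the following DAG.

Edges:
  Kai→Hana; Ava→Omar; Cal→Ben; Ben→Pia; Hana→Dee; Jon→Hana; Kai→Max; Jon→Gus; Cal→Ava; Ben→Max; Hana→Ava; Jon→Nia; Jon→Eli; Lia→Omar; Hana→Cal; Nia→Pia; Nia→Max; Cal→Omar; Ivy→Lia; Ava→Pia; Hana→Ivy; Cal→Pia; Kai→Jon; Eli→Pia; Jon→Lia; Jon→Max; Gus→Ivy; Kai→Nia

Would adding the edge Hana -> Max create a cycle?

No

Adding Hana→Max creates a cycle iff Max can already reach Hana.
Explore from Max: no path reaches Hana. The graph stays acyclic.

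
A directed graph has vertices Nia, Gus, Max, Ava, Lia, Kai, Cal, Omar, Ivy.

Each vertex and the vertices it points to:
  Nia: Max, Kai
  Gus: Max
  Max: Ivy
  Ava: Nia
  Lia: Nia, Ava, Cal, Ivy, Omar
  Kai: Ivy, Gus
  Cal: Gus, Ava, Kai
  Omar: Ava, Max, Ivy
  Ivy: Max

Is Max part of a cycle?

Yes

Max is on a cycle iff Max can reach itself via ≥1 edge.
Max → Ivy → Max — yes.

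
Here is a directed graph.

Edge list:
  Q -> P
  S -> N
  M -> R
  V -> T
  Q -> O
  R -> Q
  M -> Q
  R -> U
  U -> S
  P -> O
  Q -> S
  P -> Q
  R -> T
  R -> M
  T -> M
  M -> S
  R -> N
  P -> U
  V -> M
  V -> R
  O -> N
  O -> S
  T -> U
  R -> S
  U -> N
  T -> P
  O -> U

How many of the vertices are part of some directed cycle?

5

A vertex is on a directed cycle iff it belongs to a strongly connected component of size ≥ 2 (or has a self-loop).
The vertices on cycles are {M, P, Q, R, T} — 5 in total.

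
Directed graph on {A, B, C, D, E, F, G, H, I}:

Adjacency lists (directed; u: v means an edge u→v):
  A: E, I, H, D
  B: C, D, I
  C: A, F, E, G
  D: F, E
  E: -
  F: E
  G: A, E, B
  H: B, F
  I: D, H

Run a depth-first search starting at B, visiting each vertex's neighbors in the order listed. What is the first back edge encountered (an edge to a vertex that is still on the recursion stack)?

DFS from B (visiting each vertex's neighbors in the order listed); mark gray on enter, black on exit:
B gray
  C gray
    A gray
      E gray
      E black
      I gray
        D gray
          F gray
            F→E: E black — skip
          F black
          D→E: E black — skip
        D black
        H gray
          H→B: B is gray → back edge
First back edge: H → B.

H->B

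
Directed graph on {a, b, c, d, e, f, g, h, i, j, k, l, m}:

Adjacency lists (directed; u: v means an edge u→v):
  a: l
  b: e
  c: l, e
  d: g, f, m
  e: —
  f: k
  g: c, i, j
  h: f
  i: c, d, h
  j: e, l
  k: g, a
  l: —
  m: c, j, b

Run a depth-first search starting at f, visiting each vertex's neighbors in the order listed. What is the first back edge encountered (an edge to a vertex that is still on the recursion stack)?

DFS from f (visiting each vertex's neighbors in the order listed); mark gray on enter, black on exit:
f gray
  k gray
    g gray
      c gray
        l gray
        l black
        e gray
        e black
      c black
      i gray
        i→c: c black — skip
        d gray
          d→g: g is gray → back edge
First back edge: d → g.

d->g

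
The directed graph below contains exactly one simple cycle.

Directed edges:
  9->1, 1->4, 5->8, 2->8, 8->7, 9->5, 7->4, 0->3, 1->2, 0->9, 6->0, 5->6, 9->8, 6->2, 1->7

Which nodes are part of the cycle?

DFS with gray/black marking from 6:
6 gray
  0 gray
    3 gray
    3 black
    9 gray
      1 gray
        2 gray
          8 gray
            7 gray
              4 gray
              4 black
            7 black
          8 black
        2 black
        1→4: 4 black — skip
        1→7: 7 black — skip
      1 black
      9→8: 8 black — skip
      5 gray
        5→6: 6 is gray → back edge
Back edge closes the cycle 6 → 0 → 9 → 5 → 6; its vertices are {0, 5, 6, 9}.

0, 5, 6, 9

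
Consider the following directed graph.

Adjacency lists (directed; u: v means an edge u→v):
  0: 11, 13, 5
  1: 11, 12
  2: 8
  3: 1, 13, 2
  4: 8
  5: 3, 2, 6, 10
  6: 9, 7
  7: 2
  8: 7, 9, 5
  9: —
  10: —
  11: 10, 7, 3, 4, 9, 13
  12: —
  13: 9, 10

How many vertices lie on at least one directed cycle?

A vertex is on a directed cycle iff it belongs to a strongly connected component of size ≥ 2 (or has a self-loop).
The vertices on cycles are {1, 2, 3, 4, 5, 6, 7, 8, 11} — 9 in total.

9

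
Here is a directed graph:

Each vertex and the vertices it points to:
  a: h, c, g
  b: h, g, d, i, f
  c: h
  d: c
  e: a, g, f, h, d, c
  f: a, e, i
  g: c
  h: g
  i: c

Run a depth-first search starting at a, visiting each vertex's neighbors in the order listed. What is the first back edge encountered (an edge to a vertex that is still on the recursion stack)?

c->h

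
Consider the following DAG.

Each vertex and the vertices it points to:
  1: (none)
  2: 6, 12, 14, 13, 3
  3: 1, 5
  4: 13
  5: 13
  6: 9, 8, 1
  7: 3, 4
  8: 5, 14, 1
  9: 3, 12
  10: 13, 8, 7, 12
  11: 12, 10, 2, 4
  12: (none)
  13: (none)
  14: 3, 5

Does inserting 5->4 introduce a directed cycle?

Adding 5→4 creates a cycle iff 4 can already reach 5.
Explore from 4: no path reaches 5. The graph stays acyclic.

No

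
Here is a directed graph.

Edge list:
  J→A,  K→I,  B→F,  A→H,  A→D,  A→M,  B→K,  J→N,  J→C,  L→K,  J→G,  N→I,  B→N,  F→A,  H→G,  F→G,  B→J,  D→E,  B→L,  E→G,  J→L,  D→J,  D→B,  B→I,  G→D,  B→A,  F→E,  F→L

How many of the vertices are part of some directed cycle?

A vertex is on a directed cycle iff it belongs to a strongly connected component of size ≥ 2 (or has a self-loop).
The vertices on cycles are {A, B, D, E, F, G, H, J} — 8 in total.

8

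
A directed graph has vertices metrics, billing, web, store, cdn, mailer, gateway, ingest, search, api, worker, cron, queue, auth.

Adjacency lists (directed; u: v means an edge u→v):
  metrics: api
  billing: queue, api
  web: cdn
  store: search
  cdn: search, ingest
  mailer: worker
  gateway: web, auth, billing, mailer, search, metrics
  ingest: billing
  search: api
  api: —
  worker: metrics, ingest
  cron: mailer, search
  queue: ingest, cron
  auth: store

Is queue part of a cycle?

queue is on a cycle iff queue can reach itself via ≥1 edge.
queue → ingest → billing → queue — yes.

Yes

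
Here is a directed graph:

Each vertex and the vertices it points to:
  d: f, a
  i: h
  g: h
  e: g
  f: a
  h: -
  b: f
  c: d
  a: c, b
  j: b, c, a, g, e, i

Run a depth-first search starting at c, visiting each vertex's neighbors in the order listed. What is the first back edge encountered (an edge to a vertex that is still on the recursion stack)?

a->c

DFS from c (visiting each vertex's neighbors in the order listed); mark gray on enter, black on exit:
c gray
  d gray
    f gray
      a gray
        a→c: c is gray → back edge
First back edge: a → c.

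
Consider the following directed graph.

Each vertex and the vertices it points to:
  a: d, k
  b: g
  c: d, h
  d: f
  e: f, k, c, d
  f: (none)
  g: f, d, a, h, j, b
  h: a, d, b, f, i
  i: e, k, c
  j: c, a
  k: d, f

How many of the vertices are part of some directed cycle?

7

A vertex is on a directed cycle iff it belongs to a strongly connected component of size ≥ 2 (or has a self-loop).
The vertices on cycles are {b, c, e, g, h, i, j} — 7 in total.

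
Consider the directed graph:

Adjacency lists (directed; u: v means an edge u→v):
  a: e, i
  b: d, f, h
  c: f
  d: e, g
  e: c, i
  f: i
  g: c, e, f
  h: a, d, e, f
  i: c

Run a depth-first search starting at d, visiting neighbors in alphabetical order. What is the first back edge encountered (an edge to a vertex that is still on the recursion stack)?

DFS from d (visiting neighbors in alphabetical order); mark gray on enter, black on exit:
d gray
  e gray
    c gray
      f gray
        i gray
          i→c: c is gray → back edge
First back edge: i → c.

i->c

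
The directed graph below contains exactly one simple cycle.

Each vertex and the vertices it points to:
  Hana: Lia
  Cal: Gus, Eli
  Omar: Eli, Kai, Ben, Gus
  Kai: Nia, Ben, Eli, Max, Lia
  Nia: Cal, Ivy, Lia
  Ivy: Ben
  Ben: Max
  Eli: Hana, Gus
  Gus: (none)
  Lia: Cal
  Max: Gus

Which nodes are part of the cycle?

DFS with gray/black marking from Lia:
Lia gray
  Cal gray
    Gus gray
    Gus black
    Eli gray
      Hana gray
        Hana→Lia: Lia is gray → back edge
Back edge closes the cycle Lia → Cal → Eli → Hana → Lia; its vertices are {Cal, Eli, Lia, Hana}.

Cal, Eli, Lia, Hana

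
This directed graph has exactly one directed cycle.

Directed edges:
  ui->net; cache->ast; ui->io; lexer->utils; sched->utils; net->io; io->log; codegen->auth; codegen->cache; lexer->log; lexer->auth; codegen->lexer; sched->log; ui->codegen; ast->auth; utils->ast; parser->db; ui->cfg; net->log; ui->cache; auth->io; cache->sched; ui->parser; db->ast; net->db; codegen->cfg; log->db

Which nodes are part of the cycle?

DFS with gray/black marking from auth:
auth gray
  io gray
    log gray
      db gray
        ast gray
          ast→auth: auth is gray → back edge
Back edge closes the cycle auth → io → log → db → ast → auth; its vertices are {db, io, ast, log, auth}.

db, io, ast, log, auth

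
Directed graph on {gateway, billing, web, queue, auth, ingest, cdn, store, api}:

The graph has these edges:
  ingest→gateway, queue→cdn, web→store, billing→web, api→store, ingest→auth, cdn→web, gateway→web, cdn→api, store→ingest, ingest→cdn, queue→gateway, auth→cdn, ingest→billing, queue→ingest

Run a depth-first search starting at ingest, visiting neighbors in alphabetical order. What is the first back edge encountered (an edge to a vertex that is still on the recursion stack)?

DFS from ingest (visiting neighbors in alphabetical order); mark gray on enter, black on exit:
ingest gray
  auth gray
    cdn gray
      api gray
        store gray
          store→ingest: ingest is gray → back edge
First back edge: store → ingest.

store→ingest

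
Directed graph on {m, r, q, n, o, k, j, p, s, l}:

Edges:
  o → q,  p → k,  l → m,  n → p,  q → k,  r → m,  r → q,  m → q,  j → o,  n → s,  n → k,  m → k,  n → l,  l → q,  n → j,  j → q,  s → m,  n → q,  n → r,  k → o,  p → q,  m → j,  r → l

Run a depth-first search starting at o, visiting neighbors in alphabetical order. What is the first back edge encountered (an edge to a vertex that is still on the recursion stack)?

k->o

DFS from o (visiting neighbors in alphabetical order); mark gray on enter, black on exit:
o gray
  q gray
    k gray
      k→o: o is gray → back edge
First back edge: k → o.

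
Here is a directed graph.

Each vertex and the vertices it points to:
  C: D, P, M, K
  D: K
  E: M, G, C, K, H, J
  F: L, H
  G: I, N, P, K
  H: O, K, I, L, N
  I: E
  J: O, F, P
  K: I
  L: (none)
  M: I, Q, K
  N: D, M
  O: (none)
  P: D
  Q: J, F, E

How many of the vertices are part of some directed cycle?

13

A vertex is on a directed cycle iff it belongs to a strongly connected component of size ≥ 2 (or has a self-loop).
The vertices on cycles are {C, D, E, F, G, H, I, J, K, M, N, P, Q} — 13 in total.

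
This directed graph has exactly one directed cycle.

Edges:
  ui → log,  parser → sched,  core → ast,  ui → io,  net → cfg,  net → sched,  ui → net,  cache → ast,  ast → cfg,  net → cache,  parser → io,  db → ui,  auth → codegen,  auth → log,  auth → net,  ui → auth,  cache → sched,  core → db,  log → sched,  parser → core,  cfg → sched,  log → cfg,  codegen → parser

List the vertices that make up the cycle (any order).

DFS with gray/black marking from core:
core gray
  ast gray
    cfg gray
      sched gray
      sched black
    cfg black
  ast black
  db gray
    ui gray
      log gray
        log→sched: sched black — skip
        log→cfg: cfg black — skip
      log black
      io gray
      io black
      auth gray
        codegen gray
          parser gray
            parser→core: core is gray → back edge
Back edge closes the cycle core → db → ui → auth → codegen → parser → core; its vertices are {db, ui, auth, core, parser, codegen}.

db, ui, auth, core, parser, codegen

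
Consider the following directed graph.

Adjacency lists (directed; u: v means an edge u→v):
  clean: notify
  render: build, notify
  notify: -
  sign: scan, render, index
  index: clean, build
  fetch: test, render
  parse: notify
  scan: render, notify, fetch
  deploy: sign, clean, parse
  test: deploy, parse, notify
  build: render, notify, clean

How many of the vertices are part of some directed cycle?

7

A vertex is on a directed cycle iff it belongs to a strongly connected component of size ≥ 2 (or has a self-loop).
The vertices on cycles are {scan, sign, test, build, fetch, deploy, render} — 7 in total.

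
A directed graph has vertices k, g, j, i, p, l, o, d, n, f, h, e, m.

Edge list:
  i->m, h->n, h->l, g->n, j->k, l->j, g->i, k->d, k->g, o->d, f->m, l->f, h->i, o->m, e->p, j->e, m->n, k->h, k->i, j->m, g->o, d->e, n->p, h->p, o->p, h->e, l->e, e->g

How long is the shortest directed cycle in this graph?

4

For each vertex v, BFS finds the shortest path from v back to v.
The shortest such closed walk is k → h → l → j → k, length 4.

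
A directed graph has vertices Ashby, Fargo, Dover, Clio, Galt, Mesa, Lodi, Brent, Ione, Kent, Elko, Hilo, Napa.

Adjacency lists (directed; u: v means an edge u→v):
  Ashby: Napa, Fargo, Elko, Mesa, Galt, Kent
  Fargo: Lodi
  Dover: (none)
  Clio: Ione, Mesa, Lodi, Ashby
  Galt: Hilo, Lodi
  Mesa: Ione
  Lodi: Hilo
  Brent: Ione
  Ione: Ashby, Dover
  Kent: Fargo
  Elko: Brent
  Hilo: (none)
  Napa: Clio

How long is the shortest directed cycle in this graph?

For each vertex v, BFS finds the shortest path from v back to v.
The shortest such closed walk is Clio → Ashby → Napa → Clio, length 3.

3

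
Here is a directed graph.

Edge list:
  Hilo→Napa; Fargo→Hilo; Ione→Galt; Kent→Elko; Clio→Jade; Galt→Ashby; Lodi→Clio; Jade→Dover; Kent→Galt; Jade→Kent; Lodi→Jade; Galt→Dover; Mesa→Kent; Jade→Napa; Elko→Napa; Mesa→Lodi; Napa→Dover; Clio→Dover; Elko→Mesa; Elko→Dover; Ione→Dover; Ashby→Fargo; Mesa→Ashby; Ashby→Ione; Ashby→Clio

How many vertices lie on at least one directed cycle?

9

A vertex is on a directed cycle iff it belongs to a strongly connected component of size ≥ 2 (or has a self-loop).
The vertices on cycles are {Clio, Elko, Galt, Ione, Jade, Kent, Lodi, Mesa, Ashby} — 9 in total.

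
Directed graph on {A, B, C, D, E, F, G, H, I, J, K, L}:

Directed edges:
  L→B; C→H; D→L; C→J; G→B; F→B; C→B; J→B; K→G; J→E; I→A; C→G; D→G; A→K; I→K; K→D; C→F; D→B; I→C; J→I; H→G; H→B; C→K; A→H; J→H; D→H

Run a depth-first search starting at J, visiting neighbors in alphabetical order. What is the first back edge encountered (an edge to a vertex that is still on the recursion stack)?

C->J

DFS from J (visiting neighbors in alphabetical order); mark gray on enter, black on exit:
J gray
  B gray
  B black
  E gray
  E black
  H gray
    H→B: B black — skip
    G gray
      G→B: B black — skip
    G black
  H black
  I gray
    A gray
      A→H: H black — skip
      K gray
        D gray
          D→B: B black — skip
          D→G: G black — skip
          D→H: H black — skip
          L gray
            L→B: B black — skip
          L black
        D black
        K→G: G black — skip
      K black
    A black
    C gray
      C→B: B black — skip
      F gray
        F→B: B black — skip
      F black
      C→G: G black — skip
      C→H: H black — skip
      C→J: J is gray → back edge
First back edge: C → J.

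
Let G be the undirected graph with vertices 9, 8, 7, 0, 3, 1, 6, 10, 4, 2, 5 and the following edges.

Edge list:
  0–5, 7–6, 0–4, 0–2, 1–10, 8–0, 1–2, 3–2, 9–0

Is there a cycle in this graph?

No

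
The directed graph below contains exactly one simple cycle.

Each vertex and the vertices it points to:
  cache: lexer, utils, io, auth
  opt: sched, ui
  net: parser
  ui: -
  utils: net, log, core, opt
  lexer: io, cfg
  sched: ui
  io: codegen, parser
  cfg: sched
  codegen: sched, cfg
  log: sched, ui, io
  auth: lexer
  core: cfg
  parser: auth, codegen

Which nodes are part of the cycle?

DFS with gray/black marking from parser:
parser gray
  auth gray
    lexer gray
      io gray
        codegen gray
          sched gray
            ui gray
            ui black
          sched black
          cfg gray
            cfg→sched: sched black — skip
          cfg black
        codegen black
        io→parser: parser is gray → back edge
Back edge closes the cycle parser → auth → lexer → io → parser; its vertices are {io, auth, lexer, parser}.

io, auth, lexer, parser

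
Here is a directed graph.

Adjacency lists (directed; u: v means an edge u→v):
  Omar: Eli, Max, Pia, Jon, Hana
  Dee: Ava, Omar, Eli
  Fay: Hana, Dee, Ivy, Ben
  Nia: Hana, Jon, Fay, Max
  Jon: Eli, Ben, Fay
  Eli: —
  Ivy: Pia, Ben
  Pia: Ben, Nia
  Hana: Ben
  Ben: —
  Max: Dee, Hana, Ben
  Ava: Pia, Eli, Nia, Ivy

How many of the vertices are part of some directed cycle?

A vertex is on a directed cycle iff it belongs to a strongly connected component of size ≥ 2 (or has a self-loop).
The vertices on cycles are {Ava, Dee, Fay, Ivy, Jon, Max, Nia, Pia, Omar} — 9 in total.

9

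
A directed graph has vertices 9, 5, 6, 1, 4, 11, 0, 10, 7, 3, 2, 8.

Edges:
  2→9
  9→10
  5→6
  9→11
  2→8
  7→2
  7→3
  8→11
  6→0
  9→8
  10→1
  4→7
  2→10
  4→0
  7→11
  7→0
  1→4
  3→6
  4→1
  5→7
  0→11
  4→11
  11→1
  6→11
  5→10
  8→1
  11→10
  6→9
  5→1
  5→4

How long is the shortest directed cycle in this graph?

For each vertex v, BFS finds the shortest path from v back to v.
The shortest such closed walk is 4 → 1 → 4, length 2.

2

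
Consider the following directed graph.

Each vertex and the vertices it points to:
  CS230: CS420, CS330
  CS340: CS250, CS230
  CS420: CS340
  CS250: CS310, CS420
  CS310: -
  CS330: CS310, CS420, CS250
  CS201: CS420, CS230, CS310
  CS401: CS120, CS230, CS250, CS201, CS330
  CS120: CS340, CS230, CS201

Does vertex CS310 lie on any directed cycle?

No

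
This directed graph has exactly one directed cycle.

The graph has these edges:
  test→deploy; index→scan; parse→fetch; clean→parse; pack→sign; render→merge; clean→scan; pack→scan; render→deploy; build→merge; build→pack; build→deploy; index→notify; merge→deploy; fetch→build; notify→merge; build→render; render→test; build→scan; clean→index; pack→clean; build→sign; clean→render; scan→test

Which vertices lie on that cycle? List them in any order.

DFS with gray/black marking from build:
build gray
  deploy gray
  deploy black
  merge gray
    merge→deploy: deploy black — skip
  merge black
  scan gray
    test gray
      test→deploy: deploy black — skip
    test black
  scan black
  render gray
    render→deploy: deploy black — skip
    render→test: test black — skip
    render→merge: merge black — skip
  render black
  pack gray
    sign gray
    sign black
    clean gray
      index gray
        notify gray
          notify→merge: merge black — skip
        notify black
        index→scan: scan black — skip
      index black
      clean→render: render black — skip
      clean→scan: scan black — skip
      parse gray
        fetch gray
          fetch→build: build is gray → back edge
Back edge closes the cycle build → pack → clean → parse → fetch → build; its vertices are {pack, build, clean, fetch, parse}.

pack, build, clean, fetch, parse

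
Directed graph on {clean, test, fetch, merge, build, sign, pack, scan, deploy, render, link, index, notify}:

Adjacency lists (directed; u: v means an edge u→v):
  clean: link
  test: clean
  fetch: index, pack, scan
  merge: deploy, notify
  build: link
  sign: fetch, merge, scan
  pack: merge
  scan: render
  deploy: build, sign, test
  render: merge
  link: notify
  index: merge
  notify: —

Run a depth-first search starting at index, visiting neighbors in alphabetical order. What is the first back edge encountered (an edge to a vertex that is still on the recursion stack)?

fetch->index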